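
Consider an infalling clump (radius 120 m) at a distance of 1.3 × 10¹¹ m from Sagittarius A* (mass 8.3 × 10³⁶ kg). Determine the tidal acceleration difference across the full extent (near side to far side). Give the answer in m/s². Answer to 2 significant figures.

1.2 × 10⁻⁴ m/s²

a_tidal = 4GMr/d³
        = 4 × (6.674 × 10⁻¹¹) × (8.3 × 10³⁶) × (120) / (1.3 × 10¹¹)³
        = 1.2 × 10⁻⁴ m/s²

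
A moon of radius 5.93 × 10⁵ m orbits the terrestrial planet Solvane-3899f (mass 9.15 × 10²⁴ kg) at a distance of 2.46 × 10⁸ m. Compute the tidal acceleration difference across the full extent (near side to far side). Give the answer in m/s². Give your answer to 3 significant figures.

9.73 × 10⁻⁵ m/s²

a_tidal = 4GMr/d³
        = 4 × (6.674 × 10⁻¹¹) × (9.15 × 10²⁴) × (5.93 × 10⁵) / (2.46 × 10⁸)³
        = 9.73 × 10⁻⁵ m/s²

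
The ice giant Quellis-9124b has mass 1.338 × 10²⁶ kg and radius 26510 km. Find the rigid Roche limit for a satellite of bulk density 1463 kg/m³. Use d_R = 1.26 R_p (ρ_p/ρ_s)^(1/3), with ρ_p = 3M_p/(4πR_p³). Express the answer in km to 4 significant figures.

ρ_p = 3M_p/(4πR_p³) = 3 × (1.338 × 10²⁶) / (4π × (2.651 × 10⁷ m)³) = 1715 kg/m³
d_R = 1.26 × 26510 km × (1715/1463)^(1/3)
    = 35220 km

35220 km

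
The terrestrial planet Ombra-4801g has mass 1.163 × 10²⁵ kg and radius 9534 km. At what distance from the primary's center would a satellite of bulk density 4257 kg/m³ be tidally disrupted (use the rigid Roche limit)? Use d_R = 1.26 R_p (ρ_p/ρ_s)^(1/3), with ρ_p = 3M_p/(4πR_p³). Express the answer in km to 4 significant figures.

ρ_p = 3M_p/(4πR_p³) = 3 × (1.163 × 10²⁵) / (4π × (9.534 × 10⁶ m)³) = 3204 kg/m³
d_R = 1.26 × 9534 km × (3204/4257)^(1/3)
    = 10930 km

10930 km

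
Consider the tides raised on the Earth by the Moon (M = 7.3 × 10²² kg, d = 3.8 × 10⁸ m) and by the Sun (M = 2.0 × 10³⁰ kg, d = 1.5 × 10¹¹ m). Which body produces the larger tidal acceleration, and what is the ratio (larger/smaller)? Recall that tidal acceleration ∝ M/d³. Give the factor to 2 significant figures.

The Moon, by a factor of ≈ 2.2

Compare M/d³ for the two perturbers:
The Moon: (7.3 × 10²²) / (3.8 × 10⁸)³ = 1.330 × 10⁻³
The Sun: (2.0 × 10³⁰) / (1.5 × 10¹¹)³ = 5.926 × 10⁻⁴
Ratio (larger/smaller) = 2.2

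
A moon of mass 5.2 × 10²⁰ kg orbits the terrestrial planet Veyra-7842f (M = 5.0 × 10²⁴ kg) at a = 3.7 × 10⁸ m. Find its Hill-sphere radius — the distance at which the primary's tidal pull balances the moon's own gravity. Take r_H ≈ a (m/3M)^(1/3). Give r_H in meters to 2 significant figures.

1.2 × 10⁷ m

r_H ≈ a (m/3M)^(1/3)
    = (3.7 × 10⁸) × (5.2 × 10²⁰ / (3 × 5.0 × 10²⁴))^(1/3)
    = 1.2 × 10⁷ m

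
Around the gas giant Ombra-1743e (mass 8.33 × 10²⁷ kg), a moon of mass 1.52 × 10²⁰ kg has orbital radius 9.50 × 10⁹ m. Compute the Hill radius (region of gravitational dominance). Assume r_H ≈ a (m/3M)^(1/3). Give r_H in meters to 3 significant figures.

1.73 × 10⁷ m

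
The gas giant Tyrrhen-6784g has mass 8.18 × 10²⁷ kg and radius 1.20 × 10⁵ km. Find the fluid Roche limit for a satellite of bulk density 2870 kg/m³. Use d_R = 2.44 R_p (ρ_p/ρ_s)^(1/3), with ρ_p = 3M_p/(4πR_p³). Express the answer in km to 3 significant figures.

ρ_p = 3M_p/(4πR_p³) = 3 × (8.18 × 10²⁷) / (4π × (1.20 × 10⁸ m)³) = 1130 kg/m³
d_R = 2.44 × 1.20 × 10⁵ km × (1130/2870)^(1/3)
    = 2.15 × 10⁵ km

2.15 × 10⁵ km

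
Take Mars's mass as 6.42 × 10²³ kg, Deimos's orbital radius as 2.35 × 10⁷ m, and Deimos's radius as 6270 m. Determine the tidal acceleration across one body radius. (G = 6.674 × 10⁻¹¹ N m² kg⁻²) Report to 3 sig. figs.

Δa = 2GMr/d³
   = 2 × (6.674 × 10⁻¹¹) × (6.42 × 10²³) × (6270) / (2.35 × 10⁷)³
   = 4.14 × 10⁻⁵ m/s²

4.14 × 10⁻⁵ m/s²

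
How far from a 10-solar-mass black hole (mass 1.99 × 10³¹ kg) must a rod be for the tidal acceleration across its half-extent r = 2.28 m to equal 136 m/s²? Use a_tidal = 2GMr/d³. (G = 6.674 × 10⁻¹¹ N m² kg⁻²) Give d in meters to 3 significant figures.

2GMr/d³ = a_tidal  ⇒  d = (2GMr / a_tidal)^(1/3)
d = (2 × 6.674×10⁻¹¹ × (1.99 × 10³¹) × (2.28) / (136))^(1/3)
  = 3.54 × 10⁶ m

3.54 × 10⁶ m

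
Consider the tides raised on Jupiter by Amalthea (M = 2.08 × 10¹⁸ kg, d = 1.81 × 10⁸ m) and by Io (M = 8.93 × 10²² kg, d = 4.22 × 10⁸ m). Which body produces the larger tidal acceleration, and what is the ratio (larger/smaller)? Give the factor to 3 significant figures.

Tidal stretch scales as M/d³; compute that for each body.
Amalthea: (2.08 × 10¹⁸) / (1.81 × 10⁸)³ = 3.508 × 10⁻⁷
Io: (8.93 × 10²²) / (4.22 × 10⁸)³ = 1.188 × 10⁻³
Ratio (larger/smaller) = 3390

Io, by a factor of ≈ 3390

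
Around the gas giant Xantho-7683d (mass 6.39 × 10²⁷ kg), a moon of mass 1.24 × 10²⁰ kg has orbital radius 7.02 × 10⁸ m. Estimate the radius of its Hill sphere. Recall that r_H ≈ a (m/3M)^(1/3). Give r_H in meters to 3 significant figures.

1.31 × 10⁶ m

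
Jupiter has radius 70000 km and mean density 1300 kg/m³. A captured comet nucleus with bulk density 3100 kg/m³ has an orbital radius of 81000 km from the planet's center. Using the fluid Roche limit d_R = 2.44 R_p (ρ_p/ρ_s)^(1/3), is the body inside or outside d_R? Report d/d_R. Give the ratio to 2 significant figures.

d_R = 2.44 × (70000 km) × (1300/3100)^(1/3) = 1.278 × 10⁵ km
d/d_R = (81000) / (1.278 × 10⁵) = 0.63
Since d/d_R < 1, the body is inside the Roche limit.

inside; d/d_R ≈ 0.63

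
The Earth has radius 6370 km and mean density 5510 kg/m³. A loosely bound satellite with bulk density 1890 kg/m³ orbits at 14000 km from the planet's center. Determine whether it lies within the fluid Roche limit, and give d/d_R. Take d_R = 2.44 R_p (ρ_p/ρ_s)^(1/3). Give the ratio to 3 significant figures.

d_R = 2.44 × (6370 km) × (5510/1890)^(1/3) = 22200 km
d/d_R = (14000) / (22200) = 0.631
Since d/d_R < 1, the body is inside the Roche limit.

inside; d/d_R ≈ 0.631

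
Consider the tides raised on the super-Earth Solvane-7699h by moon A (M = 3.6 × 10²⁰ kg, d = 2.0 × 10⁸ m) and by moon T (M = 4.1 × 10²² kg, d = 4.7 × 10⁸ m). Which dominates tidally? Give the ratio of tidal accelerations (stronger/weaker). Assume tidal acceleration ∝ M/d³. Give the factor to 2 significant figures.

The tide-raising term goes as M/d³ (the gradient of a 1/d² field).
Moon A: (3.6 × 10²⁰) / (2.0 × 10⁸)³ = 4.500 × 10⁻⁵
Moon T: (4.1 × 10²²) / (4.7 × 10⁸)³ = 3.949 × 10⁻⁴
Ratio (larger/smaller) = 8.8

Moon T, by a factor of ≈ 8.8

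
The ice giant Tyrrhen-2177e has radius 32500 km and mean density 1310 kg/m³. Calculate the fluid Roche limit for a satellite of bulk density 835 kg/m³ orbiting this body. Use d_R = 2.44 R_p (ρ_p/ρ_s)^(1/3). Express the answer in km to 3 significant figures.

d_R = 2.44 × 32500 km × (1310/835)^(1/3)
    = 92100 km

92100 km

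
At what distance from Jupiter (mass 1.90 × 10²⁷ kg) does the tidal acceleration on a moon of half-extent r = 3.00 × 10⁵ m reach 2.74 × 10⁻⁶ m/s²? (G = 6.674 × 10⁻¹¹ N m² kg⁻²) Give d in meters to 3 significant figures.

3.03 × 10⁹ m

2GMr/d³ = a_tidal  ⇒  d = (2GMr / a_tidal)^(1/3)
d = (2 × 6.674×10⁻¹¹ × (1.90 × 10²⁷) × (3.00 × 10⁵) / (2.74 × 10⁻⁶))^(1/3)
  = 3.03 × 10⁹ m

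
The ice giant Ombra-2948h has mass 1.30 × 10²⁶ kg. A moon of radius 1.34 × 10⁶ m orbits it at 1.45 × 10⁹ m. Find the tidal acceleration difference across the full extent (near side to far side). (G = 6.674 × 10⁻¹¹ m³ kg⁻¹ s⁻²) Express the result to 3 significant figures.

1.53 × 10⁻⁵ m/s²

Δg = 4GMr/d³
   = 4 × (6.674 × 10⁻¹¹) × (1.30 × 10²⁶) × (1.34 × 10⁶) / (1.45 × 10⁹)³
   = 1.53 × 10⁻⁵ m/s²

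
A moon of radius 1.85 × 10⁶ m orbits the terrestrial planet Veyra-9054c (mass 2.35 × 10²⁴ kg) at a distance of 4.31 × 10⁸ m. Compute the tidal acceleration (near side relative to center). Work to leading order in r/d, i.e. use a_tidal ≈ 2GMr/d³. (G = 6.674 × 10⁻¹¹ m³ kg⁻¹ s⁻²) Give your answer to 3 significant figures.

7.25 × 10⁻⁶ m/s²

Since r ≪ d, expand the inverse-square field across one radius to get the leading 2GMr/d³ term.
a_tidal = 2GMr/d³
        = 2 × (6.674 × 10⁻¹¹) × (2.35 × 10²⁴) × (1.85 × 10⁶) / (4.31 × 10⁸)³
        = 7.25 × 10⁻⁶ m/s²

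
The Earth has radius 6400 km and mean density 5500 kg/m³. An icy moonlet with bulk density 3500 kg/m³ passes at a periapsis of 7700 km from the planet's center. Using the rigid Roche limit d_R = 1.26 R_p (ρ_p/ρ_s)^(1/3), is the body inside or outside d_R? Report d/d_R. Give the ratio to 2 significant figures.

inside; d/d_R ≈ 0.82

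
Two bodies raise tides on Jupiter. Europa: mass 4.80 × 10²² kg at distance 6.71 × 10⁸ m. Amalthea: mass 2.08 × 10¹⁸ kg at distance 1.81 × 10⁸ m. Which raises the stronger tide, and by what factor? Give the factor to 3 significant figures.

Europa, by a factor of ≈ 453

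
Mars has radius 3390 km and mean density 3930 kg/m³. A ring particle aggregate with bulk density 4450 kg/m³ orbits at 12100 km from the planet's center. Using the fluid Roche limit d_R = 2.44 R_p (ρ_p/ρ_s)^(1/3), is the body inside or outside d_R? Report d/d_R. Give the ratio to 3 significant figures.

d_R = 2.44 × (3390 km) × (3930/4450)^(1/3) = 7936 km
d/d_R = (12100) / (7936) = 1.52
Since d/d_R > 1, the body is outside the Roche limit.

outside; d/d_R ≈ 1.52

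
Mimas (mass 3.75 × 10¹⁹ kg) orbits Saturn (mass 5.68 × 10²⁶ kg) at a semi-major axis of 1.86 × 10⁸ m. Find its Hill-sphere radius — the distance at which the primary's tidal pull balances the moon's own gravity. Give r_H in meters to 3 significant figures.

r_H ≈ a (m/3M)^(1/3)
    = (1.86 × 10⁸) × (3.75 × 10¹⁹ / (3 × 5.68 × 10²⁶))^(1/3)
    = 5.21 × 10⁵ m

5.21 × 10⁵ m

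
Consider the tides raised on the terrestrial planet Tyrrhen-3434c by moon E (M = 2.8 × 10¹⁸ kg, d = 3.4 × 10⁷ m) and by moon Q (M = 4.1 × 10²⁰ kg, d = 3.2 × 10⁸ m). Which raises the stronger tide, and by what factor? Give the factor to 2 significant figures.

The tide-raising term goes as M/d³ (the gradient of a 1/d² field).
Moon E: (2.8 × 10¹⁸) / (3.4 × 10⁷)³ = 7.124 × 10⁻⁵
Moon Q: (4.1 × 10²⁰) / (3.2 × 10⁸)³ = 1.251 × 10⁻⁵
Ratio (larger/smaller) = 5.7

Moon E, by a factor of ≈ 5.7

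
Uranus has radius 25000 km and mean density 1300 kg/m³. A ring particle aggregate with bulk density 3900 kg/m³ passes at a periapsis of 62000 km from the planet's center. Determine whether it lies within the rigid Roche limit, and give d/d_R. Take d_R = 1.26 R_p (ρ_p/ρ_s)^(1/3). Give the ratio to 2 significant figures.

d_R = 1.26 × (25000 km) × (1300/3900)^(1/3) = 21840 km
d/d_R = (62000) / (21840) = 2.8
Since d/d_R > 1, the body is outside the Roche limit.

outside; d/d_R ≈ 2.8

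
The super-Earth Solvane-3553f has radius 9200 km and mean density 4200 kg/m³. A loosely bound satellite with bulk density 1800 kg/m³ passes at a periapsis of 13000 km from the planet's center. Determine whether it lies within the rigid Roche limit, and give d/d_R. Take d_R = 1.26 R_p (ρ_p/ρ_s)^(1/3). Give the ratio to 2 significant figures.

inside; d/d_R ≈ 0.85

d_R = 1.26 × (9200 km) × (4200/1800)^(1/3) = 15380 km
d/d_R = (13000) / (15380) = 0.85
Since d/d_R < 1, the body is inside the Roche limit.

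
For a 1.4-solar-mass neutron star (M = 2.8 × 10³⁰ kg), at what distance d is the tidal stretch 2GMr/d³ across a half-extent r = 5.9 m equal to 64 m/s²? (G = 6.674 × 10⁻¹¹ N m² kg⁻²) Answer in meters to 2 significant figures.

3.3 × 10⁶ m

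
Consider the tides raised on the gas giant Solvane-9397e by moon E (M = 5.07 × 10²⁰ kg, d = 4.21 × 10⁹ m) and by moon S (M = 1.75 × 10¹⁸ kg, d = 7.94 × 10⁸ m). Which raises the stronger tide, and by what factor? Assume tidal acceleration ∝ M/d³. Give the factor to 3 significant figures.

Moon E, by a factor of ≈ 1.94

The tide-raising term goes as M/d³ (the gradient of a 1/d² field).
Moon E: (5.07 × 10²⁰) / (4.21 × 10⁹)³ = 6.795 × 10⁻⁹
Moon S: (1.75 × 10¹⁸) / (7.94 × 10⁸)³ = 3.496 × 10⁻⁹
Ratio (larger/smaller) = 1.94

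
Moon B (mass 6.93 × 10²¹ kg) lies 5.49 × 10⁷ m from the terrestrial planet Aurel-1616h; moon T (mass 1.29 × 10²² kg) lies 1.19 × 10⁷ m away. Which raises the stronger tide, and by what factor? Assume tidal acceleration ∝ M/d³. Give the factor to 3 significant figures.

Compare M/d³ for the two perturbers:
Moon B: (6.93 × 10²¹) / (5.49 × 10⁷)³ = 4.188 × 10⁻²
Moon T: (1.29 × 10²²) / (1.19 × 10⁷)³ = 7.655
Ratio (larger/smaller) = 183

Moon T, by a factor of ≈ 183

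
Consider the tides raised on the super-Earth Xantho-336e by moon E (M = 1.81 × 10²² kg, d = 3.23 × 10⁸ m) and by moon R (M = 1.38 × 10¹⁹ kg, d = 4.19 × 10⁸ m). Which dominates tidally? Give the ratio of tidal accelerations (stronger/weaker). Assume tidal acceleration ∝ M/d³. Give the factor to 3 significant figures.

Moon E, by a factor of ≈ 2860

Tidal acceleration ∝ M/d³, so compare M/d³ for each.
Moon E: (1.81 × 10²²) / (3.23 × 10⁸)³ = 5.371 × 10⁻⁴
Moon R: (1.38 × 10¹⁹) / (4.19 × 10⁸)³ = 1.876 × 10⁻⁷
Ratio (larger/smaller) = 2860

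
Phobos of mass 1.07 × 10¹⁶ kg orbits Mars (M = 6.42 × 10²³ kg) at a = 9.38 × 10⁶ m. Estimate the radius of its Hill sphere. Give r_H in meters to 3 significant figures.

1.66 × 10⁴ m

r_H ≈ a (m/3M)^(1/3)
    = (9.38 × 10⁶) × (1.07 × 10¹⁶ / (3 × 6.42 × 10²³))^(1/3)
    = 1.66 × 10⁴ m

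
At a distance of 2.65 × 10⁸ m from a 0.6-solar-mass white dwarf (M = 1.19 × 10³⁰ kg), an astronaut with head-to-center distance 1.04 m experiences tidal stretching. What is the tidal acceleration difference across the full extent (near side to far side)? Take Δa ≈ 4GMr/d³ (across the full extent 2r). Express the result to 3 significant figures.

1.78 × 10⁻⁵ m/s²

a_tidal = 4GMr/d³
        = 4 × (6.674 × 10⁻¹¹) × (1.19 × 10³⁰) × (1.04) / (2.65 × 10⁸)³
        = 1.78 × 10⁻⁵ m/s²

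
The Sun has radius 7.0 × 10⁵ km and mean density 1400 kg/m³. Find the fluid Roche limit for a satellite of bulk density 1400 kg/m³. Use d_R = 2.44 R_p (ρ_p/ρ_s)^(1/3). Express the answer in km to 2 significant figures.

d_R = 2.44 × 7.0 × 10⁵ km × (1400/1400)^(1/3)
    = 1.7 × 10⁶ km

1.7 × 10⁶ km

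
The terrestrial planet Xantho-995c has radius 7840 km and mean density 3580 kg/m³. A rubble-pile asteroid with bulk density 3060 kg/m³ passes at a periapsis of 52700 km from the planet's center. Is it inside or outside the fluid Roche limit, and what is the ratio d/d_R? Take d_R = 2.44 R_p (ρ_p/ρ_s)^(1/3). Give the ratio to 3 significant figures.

outside; d/d_R ≈ 2.61

d_R = 2.44 × (7840 km) × (3580/3060)^(1/3) = 20160 km
d/d_R = (52700) / (20160) = 2.61
Since d/d_R > 1, the body is outside the Roche limit.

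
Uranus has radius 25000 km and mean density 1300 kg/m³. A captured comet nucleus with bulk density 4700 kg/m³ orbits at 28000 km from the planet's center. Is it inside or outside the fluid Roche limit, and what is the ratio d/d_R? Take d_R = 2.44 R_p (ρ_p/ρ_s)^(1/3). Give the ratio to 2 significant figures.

d_R = 2.44 × (25000 km) × (1300/4700)^(1/3) = 39740 km
d/d_R = (28000) / (39740) = 0.70
Since d/d_R < 1, the body is inside the Roche limit.

inside; d/d_R ≈ 0.70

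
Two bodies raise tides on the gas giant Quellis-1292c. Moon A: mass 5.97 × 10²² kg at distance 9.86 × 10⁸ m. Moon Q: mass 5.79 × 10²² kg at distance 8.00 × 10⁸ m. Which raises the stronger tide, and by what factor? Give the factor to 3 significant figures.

Tidal stretch scales as M/d³; compute that for each body.
Moon A: (5.97 × 10²²) / (9.86 × 10⁸)³ = 6.228 × 10⁻⁵
Moon Q: (5.79 × 10²²) / (8.00 × 10⁸)³ = 1.131 × 10⁻⁴
Ratio (larger/smaller) = 1.82

Moon Q, by a factor of ≈ 1.82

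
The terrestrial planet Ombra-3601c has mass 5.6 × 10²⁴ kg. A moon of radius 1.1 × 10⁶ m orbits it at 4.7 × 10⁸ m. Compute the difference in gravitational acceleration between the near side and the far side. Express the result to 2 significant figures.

Near-to-far spans 2r, so the tidal difference is twice the near-to-center value: 4GMr/d³.
Δg = 4GMr/d³
   = 4 × (6.674 × 10⁻¹¹) × (5.6 × 10²⁴) × (1.1 × 10⁶) / (4.7 × 10⁸)³
   = 1.6 × 10⁻⁵ m/s²

1.6 × 10⁻⁵ m/s²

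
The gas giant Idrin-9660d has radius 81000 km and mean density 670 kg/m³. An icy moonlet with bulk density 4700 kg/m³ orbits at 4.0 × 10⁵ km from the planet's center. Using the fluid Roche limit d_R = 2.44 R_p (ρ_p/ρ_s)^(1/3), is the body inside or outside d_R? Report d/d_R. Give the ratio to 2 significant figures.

outside; d/d_R ≈ 3.9

d_R = 2.44 × (81000 km) × (670/4700)^(1/3) = 1.032 × 10⁵ km
d/d_R = (4.0 × 10⁵) / (1.032 × 10⁵) = 3.9
Since d/d_R > 1, the body is outside the Roche limit.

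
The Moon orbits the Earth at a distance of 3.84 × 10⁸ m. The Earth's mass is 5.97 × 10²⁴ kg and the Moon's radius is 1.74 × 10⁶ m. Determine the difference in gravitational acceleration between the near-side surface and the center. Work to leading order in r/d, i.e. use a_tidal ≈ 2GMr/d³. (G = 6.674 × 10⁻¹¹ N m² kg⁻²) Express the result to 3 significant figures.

Differencing GM/(d−r)² and GM/d² to first order in r/d gives 2GMr/d³.
Δa = 2GMr/d³
   = 2 × (6.674 × 10⁻¹¹) × (5.97 × 10²⁴) × (1.74 × 10⁶) / (3.84 × 10⁸)³
   = 2.45 × 10⁻⁵ m/s²

2.45 × 10⁻⁵ m/s²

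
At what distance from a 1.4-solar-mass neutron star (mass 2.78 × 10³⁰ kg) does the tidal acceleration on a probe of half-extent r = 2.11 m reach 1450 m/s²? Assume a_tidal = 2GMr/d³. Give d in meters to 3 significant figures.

2GMr/d³ = a_tidal  ⇒  d = (2GMr / a_tidal)^(1/3)
d = (2 × 6.674×10⁻¹¹ × (2.78 × 10³⁰) × (2.11) / (1450))^(1/3)
  = 8.14 × 10⁵ m

8.14 × 10⁵ m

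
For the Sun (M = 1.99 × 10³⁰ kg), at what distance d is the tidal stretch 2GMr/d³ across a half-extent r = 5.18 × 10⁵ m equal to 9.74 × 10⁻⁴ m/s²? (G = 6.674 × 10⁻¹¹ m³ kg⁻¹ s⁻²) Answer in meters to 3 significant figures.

2GMr/d³ = a_tidal  ⇒  d = (2GMr / a_tidal)^(1/3)
d = (2 × 6.674×10⁻¹¹ × (1.99 × 10³⁰) × (5.18 × 10⁵) / (9.74 × 10⁻⁴))^(1/3)
  = 5.21 × 10⁹ m

5.21 × 10⁹ m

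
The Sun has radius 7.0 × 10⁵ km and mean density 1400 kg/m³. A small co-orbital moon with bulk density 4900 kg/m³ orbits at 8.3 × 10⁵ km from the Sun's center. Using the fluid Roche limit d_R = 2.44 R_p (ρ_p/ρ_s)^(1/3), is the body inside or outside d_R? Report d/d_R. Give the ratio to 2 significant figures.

inside; d/d_R ≈ 0.74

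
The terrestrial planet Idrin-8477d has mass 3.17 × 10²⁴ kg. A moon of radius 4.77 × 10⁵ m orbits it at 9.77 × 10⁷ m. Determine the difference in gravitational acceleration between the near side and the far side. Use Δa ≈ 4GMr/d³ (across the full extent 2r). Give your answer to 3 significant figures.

4.33 × 10⁻⁴ m/s²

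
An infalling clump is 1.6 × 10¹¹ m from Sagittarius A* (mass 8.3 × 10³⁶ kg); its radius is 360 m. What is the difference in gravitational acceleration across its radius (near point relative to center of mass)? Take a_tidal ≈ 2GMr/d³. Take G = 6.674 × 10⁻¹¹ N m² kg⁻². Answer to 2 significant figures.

9.7 × 10⁻⁵ m/s²

Δa = 2GMr/d³
   = 2 × (6.674 × 10⁻¹¹) × (8.3 × 10³⁶) × (360) / (1.6 × 10¹¹)³
   = 9.7 × 10⁻⁵ m/s²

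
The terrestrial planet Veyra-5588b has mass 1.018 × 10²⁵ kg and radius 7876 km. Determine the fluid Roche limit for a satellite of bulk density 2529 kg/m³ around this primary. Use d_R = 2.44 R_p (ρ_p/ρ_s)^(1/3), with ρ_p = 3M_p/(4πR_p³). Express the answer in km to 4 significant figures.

24080 km

ρ_p = 3M_p/(4πR_p³) = 3 × (1.018 × 10²⁵) / (4π × (7.876 × 10⁶ m)³) = 4974 kg/m³
d_R = 2.44 × 7876 km × (4974/2529)^(1/3)
    = 24080 km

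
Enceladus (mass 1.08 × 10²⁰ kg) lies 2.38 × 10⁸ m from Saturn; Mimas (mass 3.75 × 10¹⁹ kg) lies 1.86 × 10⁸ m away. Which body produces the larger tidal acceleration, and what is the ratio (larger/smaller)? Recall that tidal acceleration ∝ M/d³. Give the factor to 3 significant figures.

Tidal stretch scales as M/d³; compute that for each body.
Enceladus: (1.08 × 10²⁰) / (2.38 × 10⁸)³ = 8.011 × 10⁻⁶
Mimas: (3.75 × 10¹⁹) / (1.86 × 10⁸)³ = 5.828 × 10⁻⁶
Ratio (larger/smaller) = 1.37

Enceladus, by a factor of ≈ 1.37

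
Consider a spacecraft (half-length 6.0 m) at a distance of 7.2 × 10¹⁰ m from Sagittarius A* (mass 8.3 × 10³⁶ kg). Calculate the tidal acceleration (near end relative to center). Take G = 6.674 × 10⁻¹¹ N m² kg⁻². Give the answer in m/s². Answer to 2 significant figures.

Δg = 2GMr/d³
   = 2 × (6.674 × 10⁻¹¹) × (8.3 × 10³⁶) × (6.0) / (7.2 × 10¹⁰)³
   = 1.8 × 10⁻⁵ m/s²

1.8 × 10⁻⁵ m/s²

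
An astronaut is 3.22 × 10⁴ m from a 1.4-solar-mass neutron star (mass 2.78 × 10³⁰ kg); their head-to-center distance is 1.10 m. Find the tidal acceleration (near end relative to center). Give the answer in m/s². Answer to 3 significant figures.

1.22 × 10⁷ m/s²

Δa = 2GMr/d³
   = 2 × (6.674 × 10⁻¹¹) × (2.78 × 10³⁰) × (1.10) / (3.22 × 10⁴)³
   = 1.22 × 10⁷ m/s²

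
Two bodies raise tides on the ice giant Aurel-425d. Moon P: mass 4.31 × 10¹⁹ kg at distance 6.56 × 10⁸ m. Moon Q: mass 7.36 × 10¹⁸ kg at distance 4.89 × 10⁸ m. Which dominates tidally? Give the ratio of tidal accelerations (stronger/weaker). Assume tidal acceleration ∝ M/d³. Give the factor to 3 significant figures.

Moon P, by a factor of ≈ 2.43

Compare M/d³ for the two perturbers:
Moon P: (4.31 × 10¹⁹) / (6.56 × 10⁸)³ = 1.527 × 10⁻⁷
Moon Q: (7.36 × 10¹⁸) / (4.89 × 10⁸)³ = 6.294 × 10⁻⁸
Ratio (larger/smaller) = 2.43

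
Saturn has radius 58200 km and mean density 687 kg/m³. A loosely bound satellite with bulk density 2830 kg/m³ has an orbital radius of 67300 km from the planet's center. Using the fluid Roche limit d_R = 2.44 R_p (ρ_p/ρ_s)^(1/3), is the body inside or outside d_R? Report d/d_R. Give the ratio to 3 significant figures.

d_R = 2.44 × (58200 km) × (687/2830)^(1/3) = 88590 km
d/d_R = (67300) / (88590) = 0.760
Since d/d_R < 1, the body is inside the Roche limit.

inside; d/d_R ≈ 0.760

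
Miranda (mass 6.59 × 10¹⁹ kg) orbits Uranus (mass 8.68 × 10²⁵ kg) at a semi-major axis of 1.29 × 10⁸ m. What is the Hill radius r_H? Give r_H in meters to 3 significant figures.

8.16 × 10⁵ m

r_H ≈ a (m/3M)^(1/3)
    = (1.29 × 10⁸) × (6.59 × 10¹⁹ / (3 × 8.68 × 10²⁵))^(1/3)
    = 8.16 × 10⁵ m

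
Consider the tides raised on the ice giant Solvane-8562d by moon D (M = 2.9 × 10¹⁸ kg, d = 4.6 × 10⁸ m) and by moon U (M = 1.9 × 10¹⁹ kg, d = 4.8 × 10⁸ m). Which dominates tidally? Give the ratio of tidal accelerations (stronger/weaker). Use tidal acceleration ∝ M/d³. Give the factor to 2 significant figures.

Moon U, by a factor of ≈ 5.8

Tidal stretch scales as M/d³; compute that for each body.
Moon D: (2.9 × 10¹⁸) / (4.6 × 10⁸)³ = 2.979 × 10⁻⁸
Moon U: (1.9 × 10¹⁹) / (4.8 × 10⁸)³ = 1.718 × 10⁻⁷
Ratio (larger/smaller) = 5.8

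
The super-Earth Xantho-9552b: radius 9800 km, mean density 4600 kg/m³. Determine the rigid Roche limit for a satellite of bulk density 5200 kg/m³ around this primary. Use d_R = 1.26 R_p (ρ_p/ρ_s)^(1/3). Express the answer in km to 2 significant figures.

d_R = 1.26 × 9800 km × (4600/5200)^(1/3)
    = 12000 km

12000 km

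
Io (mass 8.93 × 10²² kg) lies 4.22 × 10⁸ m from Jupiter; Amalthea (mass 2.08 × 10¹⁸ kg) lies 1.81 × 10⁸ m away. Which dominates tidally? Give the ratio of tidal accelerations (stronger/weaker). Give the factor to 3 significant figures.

Io, by a factor of ≈ 3390

Tidal stretch scales as M/d³; compute that for each body.
Io: (8.93 × 10²²) / (4.22 × 10⁸)³ = 1.188 × 10⁻³
Amalthea: (2.08 × 10¹⁸) / (1.81 × 10⁸)³ = 3.508 × 10⁻⁷
Ratio (larger/smaller) = 3390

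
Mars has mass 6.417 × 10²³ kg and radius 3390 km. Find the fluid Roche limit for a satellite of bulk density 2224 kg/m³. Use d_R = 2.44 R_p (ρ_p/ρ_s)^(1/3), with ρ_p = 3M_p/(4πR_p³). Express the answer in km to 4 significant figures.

10000 km

ρ_p = 3M_p/(4πR_p³) = 3 × (6.417 × 10²³) / (4π × (3.390 × 10⁶ m)³) = 3932 kg/m³
d_R = 2.44 × 3390 km × (3932/2224)^(1/3)
    = 10000 km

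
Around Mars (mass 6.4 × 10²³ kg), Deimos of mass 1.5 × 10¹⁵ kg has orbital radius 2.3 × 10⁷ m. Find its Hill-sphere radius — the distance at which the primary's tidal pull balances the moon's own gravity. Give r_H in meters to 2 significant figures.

2.1 × 10⁴ m

r_H ≈ a (m/3M)^(1/3)
    = (2.3 × 10⁷) × (1.5 × 10¹⁵ / (3 × 6.4 × 10²³))^(1/3)
    = 2.1 × 10⁴ m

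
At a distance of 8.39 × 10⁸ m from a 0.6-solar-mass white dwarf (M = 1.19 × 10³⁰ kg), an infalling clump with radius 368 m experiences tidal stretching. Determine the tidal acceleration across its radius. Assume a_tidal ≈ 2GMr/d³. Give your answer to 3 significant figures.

9.90 × 10⁻⁵ m/s²

Since r ≪ d, expand the inverse-square field across one radius to get the leading 2GMr/d³ term.
Δg = 2GMr/d³
   = 2 × (6.674 × 10⁻¹¹) × (1.19 × 10³⁰) × (368) / (8.39 × 10⁸)³
   = 9.90 × 10⁻⁵ m/s²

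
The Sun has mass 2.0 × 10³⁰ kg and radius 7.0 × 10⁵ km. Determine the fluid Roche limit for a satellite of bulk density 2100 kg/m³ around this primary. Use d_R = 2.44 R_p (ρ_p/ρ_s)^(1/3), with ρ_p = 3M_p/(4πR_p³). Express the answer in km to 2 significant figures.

1.5 × 10⁶ km

ρ_p = 3M_p/(4πR_p³) = 3 × (2.0 × 10³⁰) / (4π × (7.0 × 10⁸ m)³) = 1400 kg/m³
d_R = 2.44 × 7.0 × 10⁵ km × (1400/2100)^(1/3)
    = 1.5 × 10⁶ km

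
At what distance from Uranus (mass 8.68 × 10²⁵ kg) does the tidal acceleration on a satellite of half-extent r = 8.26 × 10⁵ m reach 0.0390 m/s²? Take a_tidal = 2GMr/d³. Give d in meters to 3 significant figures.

6.26 × 10⁷ m

2GMr/d³ = a_tidal  ⇒  d = (2GMr / a_tidal)^(1/3)
d = (2 × 6.674×10⁻¹¹ × (8.68 × 10²⁵) × (8.26 × 10⁵) / (0.0390))^(1/3)
  = 6.26 × 10⁷ m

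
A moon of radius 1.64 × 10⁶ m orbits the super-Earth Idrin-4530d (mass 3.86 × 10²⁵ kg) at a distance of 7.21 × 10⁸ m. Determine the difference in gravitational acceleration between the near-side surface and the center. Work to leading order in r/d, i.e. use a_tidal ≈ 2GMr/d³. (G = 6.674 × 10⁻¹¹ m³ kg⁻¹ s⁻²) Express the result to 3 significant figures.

2.25 × 10⁻⁵ m/s²

Δa = 2GMr/d³
   = 2 × (6.674 × 10⁻¹¹) × (3.86 × 10²⁵) × (1.64 × 10⁶) / (7.21 × 10⁸)³
   = 2.25 × 10⁻⁵ m/s²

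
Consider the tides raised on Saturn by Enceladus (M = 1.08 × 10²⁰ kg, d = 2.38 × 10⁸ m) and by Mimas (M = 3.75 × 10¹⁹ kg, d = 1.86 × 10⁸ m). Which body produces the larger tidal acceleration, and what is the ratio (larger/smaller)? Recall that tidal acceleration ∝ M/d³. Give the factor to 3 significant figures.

Compare M/d³ for the two perturbers:
Enceladus: (1.08 × 10²⁰) / (2.38 × 10⁸)³ = 8.011 × 10⁻⁶
Mimas: (3.75 × 10¹⁹) / (1.86 × 10⁸)³ = 5.828 × 10⁻⁶
Ratio (larger/smaller) = 1.37

Enceladus, by a factor of ≈ 1.37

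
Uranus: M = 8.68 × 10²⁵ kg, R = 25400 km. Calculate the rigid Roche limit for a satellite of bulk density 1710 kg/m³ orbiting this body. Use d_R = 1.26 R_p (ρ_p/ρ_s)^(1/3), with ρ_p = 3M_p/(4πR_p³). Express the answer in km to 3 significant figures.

ρ_p = 3M_p/(4πR_p³) = 3 × (8.68 × 10²⁵) / (4π × (2.54 × 10⁷ m)³) = 1260 kg/m³
d_R = 1.26 × 25400 km × (1260/1710)^(1/3)
    = 28900 km

28900 km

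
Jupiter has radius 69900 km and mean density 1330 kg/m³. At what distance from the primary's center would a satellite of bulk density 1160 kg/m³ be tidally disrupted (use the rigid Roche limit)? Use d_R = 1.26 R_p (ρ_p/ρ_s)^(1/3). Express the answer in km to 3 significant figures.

92200 km

d_R = 1.26 × 69900 km × (1330/1160)^(1/3)
    = 92200 km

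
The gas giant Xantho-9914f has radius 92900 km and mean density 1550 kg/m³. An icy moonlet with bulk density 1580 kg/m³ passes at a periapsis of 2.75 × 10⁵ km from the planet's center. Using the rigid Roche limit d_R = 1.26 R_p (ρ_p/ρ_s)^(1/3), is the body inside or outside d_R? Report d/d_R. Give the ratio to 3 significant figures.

outside; d/d_R ≈ 2.36

d_R = 1.26 × (92900 km) × (1550/1580)^(1/3) = 1.163 × 10⁵ km
d/d_R = (2.75 × 10⁵) / (1.163 × 10⁵) = 2.36
Since d/d_R > 1, the body is outside the Roche limit.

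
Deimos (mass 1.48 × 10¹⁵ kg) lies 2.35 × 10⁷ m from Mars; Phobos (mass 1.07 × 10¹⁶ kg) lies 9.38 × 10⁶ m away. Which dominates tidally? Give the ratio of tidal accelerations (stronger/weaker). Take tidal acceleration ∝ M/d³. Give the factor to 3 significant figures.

Compare M/d³ for the two perturbers:
Deimos: (1.48 × 10¹⁵) / (2.35 × 10⁷)³ = 1.140 × 10⁻⁷
Phobos: (1.07 × 10¹⁶) / (9.38 × 10⁶)³ = 1.297 × 10⁻⁵
Ratio (larger/smaller) = 114

Phobos, by a factor of ≈ 114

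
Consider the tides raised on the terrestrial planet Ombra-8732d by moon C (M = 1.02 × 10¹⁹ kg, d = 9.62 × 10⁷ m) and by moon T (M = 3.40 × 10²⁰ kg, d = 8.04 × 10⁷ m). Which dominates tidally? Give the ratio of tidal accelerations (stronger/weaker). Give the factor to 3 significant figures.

Tidal stretch scales as M/d³; compute that for each body.
Moon C: (1.02 × 10¹⁹) / (9.62 × 10⁷)³ = 1.146 × 10⁻⁵
Moon T: (3.40 × 10²⁰) / (8.04 × 10⁷)³ = 6.542 × 10⁻⁴
Ratio (larger/smaller) = 57.1

Moon T, by a factor of ≈ 57.1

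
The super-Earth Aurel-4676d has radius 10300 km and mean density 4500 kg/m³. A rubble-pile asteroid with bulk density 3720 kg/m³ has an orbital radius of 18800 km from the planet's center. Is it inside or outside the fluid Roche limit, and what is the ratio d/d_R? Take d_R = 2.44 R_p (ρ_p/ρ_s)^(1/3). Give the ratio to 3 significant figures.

inside; d/d_R ≈ 0.702

d_R = 2.44 × (10300 km) × (4500/3720)^(1/3) = 26780 km
d/d_R = (18800) / (26780) = 0.702
Since d/d_R < 1, the body is inside the Roche limit.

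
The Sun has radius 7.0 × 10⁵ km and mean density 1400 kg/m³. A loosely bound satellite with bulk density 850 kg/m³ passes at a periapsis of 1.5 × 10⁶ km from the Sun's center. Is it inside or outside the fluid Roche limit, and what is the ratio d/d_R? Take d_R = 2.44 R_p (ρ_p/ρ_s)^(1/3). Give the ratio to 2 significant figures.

inside; d/d_R ≈ 0.74

d_R = 2.44 × (7.0 × 10⁵ km) × (1400/850)^(1/3) = 2.017 × 10⁶ km
d/d_R = (1.5 × 10⁶) / (2.017 × 10⁶) = 0.74
Since d/d_R < 1, the body is inside the Roche limit.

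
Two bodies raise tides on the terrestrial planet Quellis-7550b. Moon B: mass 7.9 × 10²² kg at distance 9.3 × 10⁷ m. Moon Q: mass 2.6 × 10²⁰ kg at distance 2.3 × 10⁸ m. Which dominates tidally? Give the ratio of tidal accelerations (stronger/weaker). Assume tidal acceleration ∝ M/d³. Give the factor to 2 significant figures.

Moon B, by a factor of ≈ 4600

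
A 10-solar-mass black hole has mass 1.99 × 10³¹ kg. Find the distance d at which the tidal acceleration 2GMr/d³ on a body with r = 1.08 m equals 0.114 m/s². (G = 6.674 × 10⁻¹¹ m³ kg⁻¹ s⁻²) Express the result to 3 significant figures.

2GMr/d³ = a_tidal  ⇒  d = (2GMr / a_tidal)^(1/3)
d = (2 × 6.674×10⁻¹¹ × (1.99 × 10³¹) × (1.08) / (0.114))^(1/3)
  = 2.93 × 10⁷ m

2.93 × 10⁷ m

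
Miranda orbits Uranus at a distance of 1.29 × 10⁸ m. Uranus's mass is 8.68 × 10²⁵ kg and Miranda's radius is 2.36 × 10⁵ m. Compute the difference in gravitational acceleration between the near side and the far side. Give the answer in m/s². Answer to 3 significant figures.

Δa = 4GMr/d³
   = 4 × (6.674 × 10⁻¹¹) × (8.68 × 10²⁵) × (2.36 × 10⁵) / (1.29 × 10⁸)³
   = 2.55 × 10⁻³ m/s²

2.55 × 10⁻³ m/s²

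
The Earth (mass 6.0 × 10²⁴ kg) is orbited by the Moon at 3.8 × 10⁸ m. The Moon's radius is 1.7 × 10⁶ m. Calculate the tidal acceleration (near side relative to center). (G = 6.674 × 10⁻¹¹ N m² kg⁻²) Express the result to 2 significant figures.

2.5 × 10⁻⁵ m/s²

Δa = 2GMr/d³
   = 2 × (6.674 × 10⁻¹¹) × (6.0 × 10²⁴) × (1.7 × 10⁶) / (3.8 × 10⁸)³
   = 2.5 × 10⁻⁵ m/s²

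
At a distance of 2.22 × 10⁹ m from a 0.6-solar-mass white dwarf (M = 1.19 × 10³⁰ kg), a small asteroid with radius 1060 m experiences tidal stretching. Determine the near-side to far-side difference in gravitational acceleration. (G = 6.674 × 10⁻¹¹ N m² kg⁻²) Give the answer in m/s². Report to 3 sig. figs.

Δa = 4GMr/d³
   = 4 × (6.674 × 10⁻¹¹) × (1.19 × 10³⁰) × (1060) / (2.22 × 10⁹)³
   = 3.08 × 10⁻⁵ m/s²

3.08 × 10⁻⁵ m/s²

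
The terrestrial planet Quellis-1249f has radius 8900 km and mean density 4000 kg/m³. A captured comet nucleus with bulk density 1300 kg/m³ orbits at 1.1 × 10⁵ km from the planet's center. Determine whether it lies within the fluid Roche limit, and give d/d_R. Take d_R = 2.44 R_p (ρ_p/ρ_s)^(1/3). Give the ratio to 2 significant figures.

d_R = 2.44 × (8900 km) × (4000/1300)^(1/3) = 31590 km
d/d_R = (1.1 × 10⁵) / (31590) = 3.5
Since d/d_R > 1, the body is outside the Roche limit.

outside; d/d_R ≈ 3.5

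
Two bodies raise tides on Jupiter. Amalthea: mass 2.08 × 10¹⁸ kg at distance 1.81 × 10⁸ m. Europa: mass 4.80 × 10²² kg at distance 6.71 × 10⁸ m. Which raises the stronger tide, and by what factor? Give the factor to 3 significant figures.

Europa, by a factor of ≈ 453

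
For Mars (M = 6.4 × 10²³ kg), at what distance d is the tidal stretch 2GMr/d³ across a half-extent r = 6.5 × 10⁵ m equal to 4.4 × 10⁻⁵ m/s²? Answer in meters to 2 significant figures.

2GMr/d³ = a_tidal  ⇒  d = (2GMr / a_tidal)^(1/3)
d = (2 × 6.674×10⁻¹¹ × (6.4 × 10²³) × (6.5 × 10⁵) / (4.4 × 10⁻⁵))^(1/3)
  = 1.1 × 10⁸ m

1.1 × 10⁸ m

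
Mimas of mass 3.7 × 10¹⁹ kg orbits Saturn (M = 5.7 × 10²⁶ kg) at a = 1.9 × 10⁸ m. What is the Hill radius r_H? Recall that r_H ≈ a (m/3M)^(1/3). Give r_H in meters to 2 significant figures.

r_H ≈ a (m/3M)^(1/3)
    = (1.9 × 10⁸) × (3.7 × 10¹⁹ / (3 × 5.7 × 10²⁶))^(1/3)
    = 5.3 × 10⁵ m

5.3 × 10⁵ m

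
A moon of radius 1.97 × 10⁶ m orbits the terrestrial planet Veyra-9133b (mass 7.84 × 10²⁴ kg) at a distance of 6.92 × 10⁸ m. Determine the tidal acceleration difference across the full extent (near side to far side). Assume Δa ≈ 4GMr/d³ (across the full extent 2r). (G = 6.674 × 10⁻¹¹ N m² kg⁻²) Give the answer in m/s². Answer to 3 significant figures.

1.24 × 10⁻⁵ m/s²

Δa = 4GMr/d³
   = 4 × (6.674 × 10⁻¹¹) × (7.84 × 10²⁴) × (1.97 × 10⁶) / (6.92 × 10⁸)³
   = 1.24 × 10⁻⁵ m/s²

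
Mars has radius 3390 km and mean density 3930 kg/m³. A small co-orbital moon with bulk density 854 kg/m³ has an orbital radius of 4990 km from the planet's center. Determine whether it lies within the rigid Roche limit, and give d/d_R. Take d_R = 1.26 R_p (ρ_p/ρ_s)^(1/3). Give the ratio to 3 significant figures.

inside; d/d_R ≈ 0.702

d_R = 1.26 × (3390 km) × (3930/854)^(1/3) = 7105 km
d/d_R = (4990) / (7105) = 0.702
Since d/d_R < 1, the body is inside the Roche limit.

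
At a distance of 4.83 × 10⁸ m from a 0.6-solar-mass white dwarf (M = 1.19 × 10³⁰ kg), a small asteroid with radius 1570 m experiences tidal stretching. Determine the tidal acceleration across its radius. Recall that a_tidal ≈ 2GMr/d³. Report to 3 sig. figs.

a_tidal = 2GMr/d³
        = 2 × (6.674 × 10⁻¹¹) × (1.19 × 10³⁰) × (1570) / (4.83 × 10⁸)³
        = 2.21 × 10⁻³ m/s²

2.21 × 10⁻³ m/s²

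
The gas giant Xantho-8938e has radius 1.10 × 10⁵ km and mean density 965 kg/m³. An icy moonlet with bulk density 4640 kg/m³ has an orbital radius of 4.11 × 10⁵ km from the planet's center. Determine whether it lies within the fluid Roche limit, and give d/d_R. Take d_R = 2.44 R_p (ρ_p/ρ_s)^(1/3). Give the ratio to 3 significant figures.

d_R = 2.44 × (1.10 × 10⁵ km) × (965/4640)^(1/3) = 1.590 × 10⁵ km
d/d_R = (4.11 × 10⁵) / (1.590 × 10⁵) = 2.58
Since d/d_R > 1, the body is outside the Roche limit.

outside; d/d_R ≈ 2.58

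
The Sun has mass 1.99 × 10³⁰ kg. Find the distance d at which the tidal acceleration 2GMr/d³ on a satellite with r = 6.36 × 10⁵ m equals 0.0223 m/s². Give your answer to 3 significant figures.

2GMr/d³ = a_tidal  ⇒  d = (2GMr / a_tidal)^(1/3)
d = (2 × 6.674×10⁻¹¹ × (1.99 × 10³⁰) × (6.36 × 10⁵) / (0.0223))^(1/3)
  = 1.96 × 10⁹ m

1.96 × 10⁹ m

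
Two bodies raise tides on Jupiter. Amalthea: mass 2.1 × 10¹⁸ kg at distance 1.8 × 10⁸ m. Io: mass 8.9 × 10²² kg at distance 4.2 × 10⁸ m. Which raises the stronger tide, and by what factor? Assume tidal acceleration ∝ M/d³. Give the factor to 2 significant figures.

Io, by a factor of ≈ 3300

Compare M/d³ for the two perturbers:
Amalthea: (2.1 × 10¹⁸) / (1.8 × 10⁸)³ = 3.601 × 10⁻⁷
Io: (8.9 × 10²²) / (4.2 × 10⁸)³ = 1.201 × 10⁻³
Ratio (larger/smaller) = 3300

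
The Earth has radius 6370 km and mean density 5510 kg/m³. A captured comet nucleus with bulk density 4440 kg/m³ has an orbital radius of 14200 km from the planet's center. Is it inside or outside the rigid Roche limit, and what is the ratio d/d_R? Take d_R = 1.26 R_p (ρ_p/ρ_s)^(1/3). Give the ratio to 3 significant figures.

outside; d/d_R ≈ 1.65

d_R = 1.26 × (6370 km) × (5510/4440)^(1/3) = 8625 km
d/d_R = (14200) / (8625) = 1.65
Since d/d_R > 1, the body is outside the Roche limit.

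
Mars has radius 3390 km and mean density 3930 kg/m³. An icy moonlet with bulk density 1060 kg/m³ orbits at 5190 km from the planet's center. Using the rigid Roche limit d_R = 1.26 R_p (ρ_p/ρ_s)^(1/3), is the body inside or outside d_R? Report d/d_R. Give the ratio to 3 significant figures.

inside; d/d_R ≈ 0.785

d_R = 1.26 × (3390 km) × (3930/1060)^(1/3) = 6611 km
d/d_R = (5190) / (6611) = 0.785
Since d/d_R < 1, the body is inside the Roche limit.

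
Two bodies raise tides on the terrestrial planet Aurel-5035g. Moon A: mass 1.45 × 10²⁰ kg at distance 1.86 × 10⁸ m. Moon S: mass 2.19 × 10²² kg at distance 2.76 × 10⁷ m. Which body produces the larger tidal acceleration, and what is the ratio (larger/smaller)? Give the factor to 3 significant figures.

Moon S, by a factor of ≈ 46200

Tidal acceleration ∝ M/d³, so compare M/d³ for each.
Moon A: (1.45 × 10²⁰) / (1.86 × 10⁸)³ = 2.253 × 10⁻⁵
Moon S: (2.19 × 10²²) / (2.76 × 10⁷)³ = 1.042
Ratio (larger/smaller) = 46200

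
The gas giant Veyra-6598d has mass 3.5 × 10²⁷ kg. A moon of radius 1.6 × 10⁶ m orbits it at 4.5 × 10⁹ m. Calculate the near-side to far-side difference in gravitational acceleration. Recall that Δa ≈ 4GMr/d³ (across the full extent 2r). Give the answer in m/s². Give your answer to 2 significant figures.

1.6 × 10⁻⁵ m/s²

Δg = 4GMr/d³
   = 4 × (6.674 × 10⁻¹¹) × (3.5 × 10²⁷) × (1.6 × 10⁶) / (4.5 × 10⁹)³
   = 1.6 × 10⁻⁵ m/s²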